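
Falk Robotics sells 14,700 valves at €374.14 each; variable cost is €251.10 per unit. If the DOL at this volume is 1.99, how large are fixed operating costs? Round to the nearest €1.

At 14,700 units, contribution = 14,700 × €123.04 = €1,808,688.00.
Since DOL = CM ÷ EBIT, EBIT = €1,808,688.00 ÷ 1.99 = €908,888.44.
Fixed costs = CM − EBIT = €1,808,688.00 − €908,888.44 = €899,800.

€899,800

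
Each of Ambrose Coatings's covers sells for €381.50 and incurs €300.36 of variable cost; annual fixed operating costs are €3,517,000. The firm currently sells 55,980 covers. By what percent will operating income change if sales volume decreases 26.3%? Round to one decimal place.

-116.5%

Total contribution margin = 55,980 × €81.14 = €4,542,217.20.
Operating income = contribution − fixed costs = €4,542,217.20 − €3,517,000 = €1,025,217.20.
So DOL = total CM / EBIT = €4,542,217.20 / €1,025,217.20 = 4.4305.
%ΔEBIT = DOL × %ΔSales = 4.4305 × -26.3% = -116.5%.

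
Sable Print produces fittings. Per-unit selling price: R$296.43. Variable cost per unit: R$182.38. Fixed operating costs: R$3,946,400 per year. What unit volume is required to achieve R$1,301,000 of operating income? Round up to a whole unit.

46,010 fittings

Unit CM = price − variable cost = R$296.43 − R$182.38 = R$114.05.
Need Q such that Q × R$114.05 − R$3,946,400 = R$1,301,000, i.e. Q = R$5,247,400 / R$114.05 = 46,009.64 → 46,010.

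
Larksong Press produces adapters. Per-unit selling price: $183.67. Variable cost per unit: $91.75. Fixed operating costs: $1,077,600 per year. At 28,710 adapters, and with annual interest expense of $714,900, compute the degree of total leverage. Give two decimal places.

3.12

At 28,710 units, contribution = 28,710 × $91.92 = $2,639,023.20.
EBIT = $2,639,023.20 − $1,077,600 = $1,561,423.20. Interest = $714,900.00.
DOL = $2,639,023.20 ÷ $1,561,423.20 = 1.6901; DFL = $1,561,423.20 ÷ $846,523.20 = 1.8445.
DCL = DOL × DFL = 1.6901 × 1.8445 = 3.1174.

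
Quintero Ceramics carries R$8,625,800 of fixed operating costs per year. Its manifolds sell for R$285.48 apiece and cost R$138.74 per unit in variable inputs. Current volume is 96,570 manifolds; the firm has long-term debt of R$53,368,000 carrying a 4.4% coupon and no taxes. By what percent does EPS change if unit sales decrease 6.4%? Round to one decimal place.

-28.4%

Contribution at this volume is 96,570 × R$146.74 = R$14,170,681.80.
Subtracting fixed costs: EBIT = R$14,170,681.80 − R$8,625,800 = R$5,544,881.80.
Interest = R$2,348,192.00, so EBIT − I = R$3,196,689.80.
Degree of combined leverage = contribution ÷ (EBIT − I) = R$14,170,681.80 ÷ R$3,196,689.80 = 4.4329.
EPS therefore changes by 4.4329 × (-6.4%) = -28.4%.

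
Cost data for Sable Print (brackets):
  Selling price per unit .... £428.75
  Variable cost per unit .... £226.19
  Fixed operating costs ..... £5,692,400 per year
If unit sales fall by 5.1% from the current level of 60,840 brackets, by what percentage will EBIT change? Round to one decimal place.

Contribution at this volume is 60,840 × £202.56 = £12,323,750.40.
Operating income = contribution − fixed costs = £12,323,750.40 − £5,692,400 = £6,631,350.40.
DOL = contribution ÷ EBIT = £12,323,750.40 ÷ £6,631,350.40 = 1.8584.
Operating income changes by 1.8584 × -5.1% = -9.5%.

-9.5%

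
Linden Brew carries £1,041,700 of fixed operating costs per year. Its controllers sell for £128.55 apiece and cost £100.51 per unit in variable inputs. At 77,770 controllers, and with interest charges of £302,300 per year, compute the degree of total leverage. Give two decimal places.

Total contribution margin = 77,770 × £28.04 = £2,180,670.80.
Operating income = contribution − fixed costs = £2,180,670.80 − £1,041,700 = £1,138,970.80. Interest = £302,300.00.
DOL = £2,180,670.80 ÷ £1,138,970.80 = 1.9146; DFL = £1,138,970.80 ÷ £836,670.80 = 1.3613.
DCL = DOL × DFL = 1.9146 × 1.3613 = 2.6063.

2.61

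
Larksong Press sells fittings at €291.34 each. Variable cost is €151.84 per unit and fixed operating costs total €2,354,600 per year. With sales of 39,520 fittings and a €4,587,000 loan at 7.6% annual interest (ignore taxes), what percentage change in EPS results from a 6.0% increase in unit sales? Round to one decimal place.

+11.8%

At 39,520 units, contribution = 39,520 × €139.50 = €5,513,040.00.
Operating income = contribution − fixed costs = €5,513,040.00 − €2,354,600 = €3,158,440.00.
After interest of €348,612.00, pre-tax earnings = €2,809,828.00.
Degree of combined leverage = contribution ÷ (EBIT − I) = €5,513,040.00 ÷ €2,809,828.00 = 1.9621.
%ΔEPS = DCL × %ΔSales = 1.9621 × +6.0% = +11.8%.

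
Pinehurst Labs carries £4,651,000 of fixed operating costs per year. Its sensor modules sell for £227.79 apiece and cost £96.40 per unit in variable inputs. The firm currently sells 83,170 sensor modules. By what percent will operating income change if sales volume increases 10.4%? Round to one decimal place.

Total contribution margin = 83,170 × £131.39 = £10,927,706.30.
Operating income = contribution − fixed costs = £10,927,706.30 − £4,651,000 = £6,276,706.30.
DOL = contribution ÷ EBIT = £10,927,706.30 ÷ £6,276,706.30 = 1.7410.
%ΔEBIT = DOL × %ΔSales = 1.7410 × +10.4% = +18.1%.

+18.1%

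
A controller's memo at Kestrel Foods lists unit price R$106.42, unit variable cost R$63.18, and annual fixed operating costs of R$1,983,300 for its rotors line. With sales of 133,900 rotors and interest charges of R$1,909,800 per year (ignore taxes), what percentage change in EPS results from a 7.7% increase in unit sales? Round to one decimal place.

+23.5%

At 133,900 units, contribution = 133,900 × R$43.24 = R$5,789,836.00.
EBIT = R$5,789,836.00 − R$1,983,300 = R$3,806,536.00.
After interest of R$1,909,800.00, pre-tax earnings = R$1,896,736.00.
DCL = total CM / (EBIT − I) = R$5,789,836.00 / R$1,896,736.00 = 3.0525.
EPS therefore changes by 3.0525 × (+7.7%) = +23.5%.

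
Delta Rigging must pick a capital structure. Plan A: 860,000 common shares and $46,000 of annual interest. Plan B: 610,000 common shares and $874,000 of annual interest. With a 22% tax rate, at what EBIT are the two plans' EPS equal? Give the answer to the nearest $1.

$2,894,320

At indifference, (EBIT − 46,000)(1 − t)/860,000 = (EBIT − 874,000)(1 − t)/610,000.
Cancelling (1 − t) and cross-multiplying: 610,000·(EBIT − 46,000) = 860,000·(EBIT − 874,000).
Solving, EBIT = (874,000·860,000 − 46,000·610,000) / (860,000 − 610,000) = 723,580,000,000 / 250,000 = 2,894,320.00.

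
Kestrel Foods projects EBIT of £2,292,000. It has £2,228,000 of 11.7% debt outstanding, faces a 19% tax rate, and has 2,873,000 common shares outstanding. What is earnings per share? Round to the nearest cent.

£0.57

Pre-tax income = £2,292,000 − £260,676.00 = £2,031,324.00.
Net income = £2,031,324.00 × (1 − 0.19) = £1,645,372.44.
EPS = £1,645,372.44 ÷ 2,873,000 = £0.57.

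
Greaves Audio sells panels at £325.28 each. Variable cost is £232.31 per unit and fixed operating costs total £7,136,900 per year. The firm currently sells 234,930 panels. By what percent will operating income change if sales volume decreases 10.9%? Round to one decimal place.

Contribution at this volume is 234,930 × £92.97 = £21,841,442.10.
EBIT = £21,841,442.10 − £7,136,900 = £14,704,542.10.
DOL = contribution ÷ EBIT = £21,841,442.10 ÷ £14,704,542.10 = 1.4854.
So EBIT moves 1.4854 × (-10.9%) = -16.2%.

-16.2%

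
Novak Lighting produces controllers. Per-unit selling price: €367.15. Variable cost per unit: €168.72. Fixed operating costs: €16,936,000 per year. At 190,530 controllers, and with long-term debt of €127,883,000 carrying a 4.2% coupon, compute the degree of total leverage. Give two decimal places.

2.44

Total contribution margin = 190,530 × €198.43 = €37,806,867.90.
EBIT = €37,806,867.90 − €16,936,000 = €20,870,867.90. Interest = €5,371,086.00, so EBIT − I = €15,499,781.90.
DCL = contribution ÷ (EBIT − I) = €37,806,867.90 ÷ €15,499,781.90 = 2.4392.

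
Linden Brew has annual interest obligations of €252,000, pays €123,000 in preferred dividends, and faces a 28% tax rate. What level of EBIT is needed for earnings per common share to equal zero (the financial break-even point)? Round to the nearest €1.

Grossing the preferred dividend up to pre-tax terms: €123,000 / (1 − 0.28) = €170,833.33.
EPS = 0 when EBIT covers interest plus the pre-tax preferred burden: €252,000 + €170,833.33 = €422,833.33.

€422,833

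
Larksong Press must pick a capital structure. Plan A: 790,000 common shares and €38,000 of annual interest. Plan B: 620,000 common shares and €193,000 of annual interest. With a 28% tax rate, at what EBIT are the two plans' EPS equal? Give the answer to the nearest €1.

At indifference, (EBIT − 38,000)(1 − t)/790,000 = (EBIT − 193,000)(1 − t)/620,000.
The (1 − t) factor cancels: (EBIT − 38,000) × 620,000 = (EBIT − 193,000) × 790,000.
EBIT × (790,000 − 620,000) = 193,000 × 790,000 − 38,000 × 620,000 = 128,910,000,000, so EBIT = 128,910,000,000 ÷ 170,000 = 758,294.12.

€758,294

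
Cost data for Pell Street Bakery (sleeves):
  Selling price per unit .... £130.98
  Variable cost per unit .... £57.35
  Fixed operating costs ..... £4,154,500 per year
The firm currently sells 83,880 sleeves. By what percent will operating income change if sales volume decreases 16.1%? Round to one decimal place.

-49.2%

At 83,880 units, contribution = 83,880 × £73.63 = £6,176,084.40.
Subtracting fixed costs: EBIT = £6,176,084.40 − £4,154,500 = £2,021,584.40.
DOL = contribution ÷ EBIT = £6,176,084.40 ÷ £2,021,584.40 = 3.0551.
Operating income changes by 3.0551 × -16.1% = -49.2%.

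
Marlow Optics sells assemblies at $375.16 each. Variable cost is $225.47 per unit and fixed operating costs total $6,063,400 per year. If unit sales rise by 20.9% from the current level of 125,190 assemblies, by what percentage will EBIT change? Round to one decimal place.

+30.9%

Total contribution margin = 125,190 × $149.69 = $18,739,691.10.
Subtracting fixed costs: EBIT = $18,739,691.10 − $6,063,400 = $12,676,291.10.
Degree of operating leverage = $18,739,691.10 / $12,676,291.10 = 1.4783.
%ΔEBIT = DOL × %ΔSales = 1.4783 × +20.9% = +30.9%.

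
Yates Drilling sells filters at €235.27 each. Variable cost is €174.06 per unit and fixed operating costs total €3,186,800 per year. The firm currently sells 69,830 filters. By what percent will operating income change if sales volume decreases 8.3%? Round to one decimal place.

Total contribution margin = 69,830 × €61.21 = €4,274,294.30.
Operating income = contribution − fixed costs = €4,274,294.30 − €3,186,800 = €1,087,494.30.
DOL = contribution ÷ EBIT = €4,274,294.30 ÷ €1,087,494.30 = 3.9304.
Operating income changes by 3.9304 × -8.3% = -32.6%.

-32.6%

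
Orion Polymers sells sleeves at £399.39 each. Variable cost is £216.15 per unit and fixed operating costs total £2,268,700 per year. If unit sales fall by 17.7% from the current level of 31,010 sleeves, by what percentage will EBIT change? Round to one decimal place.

At 31,010 units, contribution = 31,010 × £183.24 = £5,682,272.40.
EBIT = £5,682,272.40 − £2,268,700 = £3,413,572.40.
Degree of operating leverage = £5,682,272.40 / £3,413,572.40 = 1.6646.
So EBIT moves 1.6646 × (-17.7%) = -29.5%.

-29.5%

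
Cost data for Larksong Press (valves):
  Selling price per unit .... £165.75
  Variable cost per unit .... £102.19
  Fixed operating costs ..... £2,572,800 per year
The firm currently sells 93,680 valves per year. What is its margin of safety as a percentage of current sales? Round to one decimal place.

56.8%

Unit CM = price − variable cost = £165.75 − £102.19 = £63.56. Break-even units = £2,572,800 ÷ £63.56 = 40,478.29; break-even revenue = 40,478.29 × £165.75 = £6,709,276.27.
Actual sales revenue = 93,680 × £165.75 = £15,527,460.00.
Margin of safety = (£15,527,460.00 − £6,709,276.27) ÷ £15,527,460.00 = 56.8%.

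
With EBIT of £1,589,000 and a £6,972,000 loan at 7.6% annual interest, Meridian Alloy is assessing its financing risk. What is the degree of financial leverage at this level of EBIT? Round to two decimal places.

1.50

Interest = £529,872.00.
Degree of financial leverage = EBIT / (EBIT − interest) = £1,589,000 / £1,059,128.00 = 1.5003.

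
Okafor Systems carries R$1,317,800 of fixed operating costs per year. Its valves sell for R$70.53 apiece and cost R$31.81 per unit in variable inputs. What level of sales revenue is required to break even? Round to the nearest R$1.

R$2,400,424

CM per unit = R$70.53 − R$31.81 = R$38.72; CM ratio = R$38.72 / R$70.53 = 0.5490.
Break-even revenue = fixed costs × price ÷ CM = R$1,317,800 × R$70.53 ÷ R$38.72 = R$2,400,424.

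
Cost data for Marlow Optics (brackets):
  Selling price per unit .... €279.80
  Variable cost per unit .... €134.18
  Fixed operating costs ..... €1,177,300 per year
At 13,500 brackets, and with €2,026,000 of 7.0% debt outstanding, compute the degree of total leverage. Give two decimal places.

3.04

At 13,500 units, contribution = 13,500 × €145.62 = €1,965,870.00.
Subtracting fixed costs: EBIT = €1,965,870.00 − €1,177,300 = €788,570.00. Interest = €141,820.00.
DOL = €1,965,870.00 ÷ €788,570.00 = 2.4930; DFL = €788,570.00 ÷ €646,750.00 = 1.2193.
Combined leverage = 2.4930 × 1.2193 = 3.0397.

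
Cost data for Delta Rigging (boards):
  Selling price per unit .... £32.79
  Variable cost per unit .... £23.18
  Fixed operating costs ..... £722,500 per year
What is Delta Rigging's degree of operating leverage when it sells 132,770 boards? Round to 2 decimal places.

Total contribution margin = 132,770 × £9.61 = £1,275,919.70.
Operating income = contribution − fixed costs = £1,275,919.70 − £722,500 = £553,419.70.
Degree of operating leverage = £1,275,919.70 / £553,419.70 = 2.3055.

2.31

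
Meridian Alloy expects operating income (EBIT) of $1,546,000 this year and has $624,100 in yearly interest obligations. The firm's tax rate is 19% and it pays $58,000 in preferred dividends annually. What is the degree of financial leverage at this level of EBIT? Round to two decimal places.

1.82

Annual interest charges come to $624,100.00.
Preferred dividends grossed up pre-tax: $58,000 / (1 − 0.19) = $71,604.94.
DFL = EBIT ÷ [EBIT − I − D_p/(1−t)] = $1,546,000 ÷ [$1,546,000 − $624,100.00 − $71,604.94] = $1,546,000 ÷ $850,295.06 = 1.8182.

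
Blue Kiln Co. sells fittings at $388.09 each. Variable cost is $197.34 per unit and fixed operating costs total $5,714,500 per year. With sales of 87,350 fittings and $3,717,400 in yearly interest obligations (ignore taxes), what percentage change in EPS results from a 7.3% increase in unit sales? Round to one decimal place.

Contribution at this volume is 87,350 × $190.75 = $16,662,012.50.
EBIT = $16,662,012.50 − $5,714,500 = $10,947,512.50.
Interest = $3,717,400.00, so EBIT − I = $7,230,112.50.
DCL = total CM / (EBIT − I) = $16,662,012.50 / $7,230,112.50 = 2.3045.
%ΔEPS = DCL × %ΔSales = 2.3045 × +7.3% = +16.8%.

+16.8%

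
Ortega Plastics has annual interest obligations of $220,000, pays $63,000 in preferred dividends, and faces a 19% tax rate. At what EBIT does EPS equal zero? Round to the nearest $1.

Preferred dividends are paid after tax, so their pre-tax equivalent is $63,000 ÷ (1 − 0.19) = $77,777.78.
Financial break-even EBIT = interest + D_p ÷ (1 − t) = $220,000 + $77,777.78 = $297,777.78.

$297,778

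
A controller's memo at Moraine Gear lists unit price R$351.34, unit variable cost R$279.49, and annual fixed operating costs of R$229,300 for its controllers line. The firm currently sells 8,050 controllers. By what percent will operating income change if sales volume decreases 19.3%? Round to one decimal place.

Total contribution margin = 8,050 × R$71.85 = R$578,392.50.
Subtracting fixed costs: EBIT = R$578,392.50 − R$229,300 = R$349,092.50.
DOL = contribution ÷ EBIT = R$578,392.50 ÷ R$349,092.50 = 1.6568.
%ΔEBIT = DOL × %ΔSales = 1.6568 × -19.3% = -32.0%.

-32.0%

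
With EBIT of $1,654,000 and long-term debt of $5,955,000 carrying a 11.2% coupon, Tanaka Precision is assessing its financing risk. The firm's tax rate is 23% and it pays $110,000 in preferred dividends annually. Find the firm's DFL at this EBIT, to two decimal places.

1.96

Interest = $666,960.00.
Pre-tax preferred-dividend burden = $110,000 ÷ (1 − 0.23) = $142,857.14.
DFL = EBIT ÷ [EBIT − I − D_p/(1−t)] = $1,654,000 ÷ [$1,654,000 − $666,960.00 − $142,857.14] = $1,654,000 ÷ $844,182.86 = 1.9593.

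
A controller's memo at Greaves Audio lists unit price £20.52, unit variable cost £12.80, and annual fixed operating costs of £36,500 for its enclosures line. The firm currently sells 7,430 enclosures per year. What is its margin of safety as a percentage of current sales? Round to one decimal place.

Each unit contributes £20.52 − £12.80 = £7.72. Break-even units = £36,500 ÷ £7.72 = 4,727.98; break-even revenue = 4,727.98 × £20.52 = £97,018.13.
Actual sales revenue = 7,430 × £20.52 = £152,463.60.
Margin of safety = (£152,463.60 − £97,018.13) ÷ £152,463.60 = 36.4%.

36.4%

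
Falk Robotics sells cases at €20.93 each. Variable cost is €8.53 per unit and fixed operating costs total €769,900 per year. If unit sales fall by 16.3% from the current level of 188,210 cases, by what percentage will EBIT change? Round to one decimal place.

-24.3%

At 188,210 units, contribution = 188,210 × €12.40 = €2,333,804.00.
EBIT = €2,333,804.00 − €769,900 = €1,563,904.00.
Degree of operating leverage = €2,333,804.00 / €1,563,904.00 = 1.4923.
Operating income changes by 1.4923 × -16.3% = -24.3%.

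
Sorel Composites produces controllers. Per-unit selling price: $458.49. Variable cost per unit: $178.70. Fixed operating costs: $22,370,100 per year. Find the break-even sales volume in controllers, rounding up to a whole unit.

Contribution margin per unit = $458.49 − $178.70 = $279.79.
Break-even Q = $22,370,100 / $279.79 = 79,953.18 → 79,954 controllers.

79,954 controllers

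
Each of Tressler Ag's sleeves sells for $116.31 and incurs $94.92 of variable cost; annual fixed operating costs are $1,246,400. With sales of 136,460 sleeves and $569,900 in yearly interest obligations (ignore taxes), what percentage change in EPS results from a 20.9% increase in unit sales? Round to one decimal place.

+55.3%

At 136,460 units, contribution = 136,460 × $21.39 = $2,918,879.40.
Operating income = contribution − fixed costs = $2,918,879.40 − $1,246,400 = $1,672,479.40.
Interest = $569,900.00, so EBIT − I = $1,102,579.40.
Degree of combined leverage = contribution ÷ (EBIT − I) = $2,918,879.40 ÷ $1,102,579.40 = 2.6473.
%ΔEPS = DCL × %ΔSales = 2.6473 × +20.9% = +55.3%.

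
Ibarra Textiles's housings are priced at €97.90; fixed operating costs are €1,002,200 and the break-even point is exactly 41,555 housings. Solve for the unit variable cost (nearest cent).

€73.78

Contribution per unit must be FC / Q = €1,002,200 / 41,555 = €24.1174.
Variable cost per unit = €97.90 − €24.1174 = €73.78.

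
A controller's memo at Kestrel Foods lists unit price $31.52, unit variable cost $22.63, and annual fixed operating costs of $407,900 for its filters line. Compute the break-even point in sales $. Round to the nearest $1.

$1,446,233

Contribution margin per unit = $31.52 − $22.63 = $8.89, a CM ratio of $8.89 ÷ $31.52 = 0.2820.
Break-even revenue = fixed costs × price ÷ CM = $407,900 × $31.52 ÷ $8.89 = $1,446,233.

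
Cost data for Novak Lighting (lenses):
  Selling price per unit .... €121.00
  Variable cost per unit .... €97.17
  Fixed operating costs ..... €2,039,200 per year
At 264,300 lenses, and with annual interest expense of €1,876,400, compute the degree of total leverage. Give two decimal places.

2.64

Contribution at this volume is 264,300 × €23.83 = €6,298,269.00.
Subtracting fixed costs: EBIT = €6,298,269.00 − €2,039,200 = €4,259,069.00. Interest = €1,876,400.00.
DOL = €6,298,269.00 ÷ €4,259,069.00 = 1.4788; DFL = €4,259,069.00 ÷ €2,382,669.00 = 1.7875.
Combined leverage = 1.4788 × 1.7875 = 2.6434.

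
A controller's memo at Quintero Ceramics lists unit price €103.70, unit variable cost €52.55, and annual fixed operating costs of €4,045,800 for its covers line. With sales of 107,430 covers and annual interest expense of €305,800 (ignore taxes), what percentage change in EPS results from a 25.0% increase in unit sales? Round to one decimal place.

+120.1%

Total contribution margin = 107,430 × €51.15 = €5,495,044.50.
Operating income = contribution − fixed costs = €5,495,044.50 − €4,045,800 = €1,449,244.50.
After interest of €305,800.00, pre-tax earnings = €1,143,444.50.
DCL = total CM / (EBIT − I) = €5,495,044.50 / €1,143,444.50 = 4.8057.
%ΔEPS = DCL × %ΔSales = 4.8057 × +25.0% = +120.1%.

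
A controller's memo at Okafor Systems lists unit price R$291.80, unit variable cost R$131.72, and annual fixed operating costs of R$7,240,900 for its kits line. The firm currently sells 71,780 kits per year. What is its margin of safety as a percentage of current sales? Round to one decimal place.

37.0%

Unit CM = price − variable cost = R$291.80 − R$131.72 = R$160.08. Break-even units = R$7,240,900 ÷ R$160.08 = 45,233.01; break-even revenue = 45,233.01 × R$291.80 = R$13,198,991.88.
Actual sales revenue = 71,780 × R$291.80 = R$20,945,404.00.
Margin of safety = (R$20,945,404.00 − R$13,198,991.88) ÷ R$20,945,404.00 = 37.0%.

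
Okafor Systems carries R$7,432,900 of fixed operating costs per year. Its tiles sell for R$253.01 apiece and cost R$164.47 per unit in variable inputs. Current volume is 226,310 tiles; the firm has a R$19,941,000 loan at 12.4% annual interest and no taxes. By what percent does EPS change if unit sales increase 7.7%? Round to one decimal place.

Total contribution margin = 226,310 × R$88.54 = R$20,037,487.40.
EBIT = R$20,037,487.40 − R$7,432,900 = R$12,604,587.40.
Interest = R$2,472,684.00, so EBIT − I = R$10,131,903.40.
Degree of combined leverage = contribution ÷ (EBIT − I) = R$20,037,487.40 ÷ R$10,131,903.40 = 1.9777.
EPS therefore changes by 1.9777 × (+7.7%) = +15.2%.

+15.2%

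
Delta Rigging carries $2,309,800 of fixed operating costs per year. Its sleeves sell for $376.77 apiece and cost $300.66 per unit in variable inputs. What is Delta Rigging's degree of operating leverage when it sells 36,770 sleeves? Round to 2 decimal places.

5.73

At 36,770 units, contribution = 36,770 × $76.11 = $2,798,564.70.
EBIT = $2,798,564.70 − $2,309,800 = $488,764.70.
DOL = contribution ÷ EBIT = $2,798,564.70 ÷ $488,764.70 = 5.7258.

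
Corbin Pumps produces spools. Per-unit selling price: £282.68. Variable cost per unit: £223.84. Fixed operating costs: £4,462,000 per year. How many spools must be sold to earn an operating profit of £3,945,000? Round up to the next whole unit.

Each unit contributes £282.68 − £223.84 = £58.84.
Required volume = (fixed costs + target profit) ÷ CM = (£4,462,000 + £3,945,000) ÷ £58.84 = 142,878.99, so 142,879 spools.

142,879 spools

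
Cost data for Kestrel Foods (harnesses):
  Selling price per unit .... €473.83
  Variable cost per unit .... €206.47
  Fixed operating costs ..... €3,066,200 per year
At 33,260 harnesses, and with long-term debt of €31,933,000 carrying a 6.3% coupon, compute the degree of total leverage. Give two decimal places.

Total contribution margin = 33,260 × €267.36 = €8,892,393.60.
EBIT = €8,892,393.60 − €3,066,200 = €5,826,193.60. Interest = €2,011,779.00.
DOL = €8,892,393.60 ÷ €5,826,193.60 = 1.5263; DFL = €5,826,193.60 ÷ €3,814,414.60 = 1.5274.
Combined leverage = 1.5263 × 1.5274 = 2.3313.

2.33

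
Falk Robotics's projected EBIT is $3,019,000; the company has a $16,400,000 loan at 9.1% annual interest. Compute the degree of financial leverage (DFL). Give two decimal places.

Interest = $1,492,400.00.
DFL = EBIT ÷ (EBIT − I) = $3,019,000 ÷ ($3,019,000 − $1,492,400.00) = $3,019,000 ÷ $1,526,600.00 = 1.9776.

1.98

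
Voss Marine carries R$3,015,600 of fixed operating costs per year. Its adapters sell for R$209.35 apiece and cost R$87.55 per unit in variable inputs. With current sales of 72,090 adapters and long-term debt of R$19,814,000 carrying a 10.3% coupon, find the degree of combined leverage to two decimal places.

Contribution at this volume is 72,090 × R$121.80 = R$8,780,562.00.
Subtracting fixed costs: EBIT = R$8,780,562.00 − R$3,015,600 = R$5,764,962.00. Interest = R$2,040,842.00, so EBIT − I = R$3,724,120.00.
Degree of total leverage = total CM / (EBIT − interest) = R$8,780,562.00 / R$3,724,120.00 = 2.3578.

2.36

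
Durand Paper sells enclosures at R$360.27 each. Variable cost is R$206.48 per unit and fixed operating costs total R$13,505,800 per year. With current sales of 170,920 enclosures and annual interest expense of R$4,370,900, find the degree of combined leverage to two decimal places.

3.13

Total contribution margin = 170,920 × R$153.79 = R$26,285,786.80.
Operating income = contribution − fixed costs = R$26,285,786.80 − R$13,505,800 = R$12,779,986.80. Interest = R$4,370,900.00.
DOL = R$26,285,786.80 ÷ R$12,779,986.80 = 2.0568; DFL = R$12,779,986.80 ÷ R$8,409,086.80 = 1.5198.
DCL = DOL × DFL = 2.0568 × 1.5198 = 3.1259.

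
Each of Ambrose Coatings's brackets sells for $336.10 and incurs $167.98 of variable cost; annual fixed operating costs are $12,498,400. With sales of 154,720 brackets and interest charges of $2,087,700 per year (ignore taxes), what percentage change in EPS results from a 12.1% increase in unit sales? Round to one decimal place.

Contribution at this volume is 154,720 × $168.12 = $26,011,526.40.
Operating income = contribution − fixed costs = $26,011,526.40 − $12,498,400 = $13,513,126.40.
After interest of $2,087,700.00, pre-tax earnings = $11,425,426.40.
DCL = total CM / (EBIT − I) = $26,011,526.40 / $11,425,426.40 = 2.2766.
%ΔEPS = DCL × %ΔSales = 2.2766 × +12.1% = +27.5%.

+27.5%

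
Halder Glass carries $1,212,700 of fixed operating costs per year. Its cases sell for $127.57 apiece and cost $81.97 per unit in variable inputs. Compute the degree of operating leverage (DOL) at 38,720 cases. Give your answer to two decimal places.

3.19

Contribution at this volume is 38,720 × $45.60 = $1,765,632.00.
Operating income = contribution − fixed costs = $1,765,632.00 − $1,212,700 = $552,932.00.
DOL = contribution ÷ EBIT = $1,765,632.00 ÷ $552,932.00 = 3.1932.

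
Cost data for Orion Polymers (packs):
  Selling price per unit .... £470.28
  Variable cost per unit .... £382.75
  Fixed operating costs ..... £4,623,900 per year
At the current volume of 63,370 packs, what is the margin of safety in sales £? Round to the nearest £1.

£4,958,416

Unit CM = price − variable cost = £470.28 − £382.75 = £87.53. Break-even units = £4,623,900 ÷ £87.53 = 52,826.46; break-even revenue = 52,826.46 × £470.28 = £24,843,227.37.
Current sales = 63,370 × £470.28 = £29,801,643.60.
Margin of safety = £29,801,643.60 − £24,843,227.37 = £4,958,416.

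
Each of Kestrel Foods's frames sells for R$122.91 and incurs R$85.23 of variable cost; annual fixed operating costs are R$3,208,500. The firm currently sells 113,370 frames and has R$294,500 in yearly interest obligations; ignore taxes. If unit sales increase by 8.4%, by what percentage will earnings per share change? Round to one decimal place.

+46.7%

At 113,370 units, contribution = 113,370 × R$37.68 = R$4,271,781.60.
Operating income = contribution − fixed costs = R$4,271,781.60 − R$3,208,500 = R$1,063,281.60.
After interest of R$294,500.00, pre-tax earnings = R$768,781.60.
Degree of combined leverage = contribution ÷ (EBIT − I) = R$4,271,781.60 ÷ R$768,781.60 = 5.5566.
%ΔEPS = DCL × %ΔSales = 5.5566 × +8.4% = +46.7%.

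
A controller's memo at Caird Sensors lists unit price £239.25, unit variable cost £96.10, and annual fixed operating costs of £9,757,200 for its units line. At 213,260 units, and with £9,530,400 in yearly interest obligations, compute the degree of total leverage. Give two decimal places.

Contribution at this volume is 213,260 × £143.15 = £30,528,169.00.
Subtracting fixed costs: EBIT = £30,528,169.00 − £9,757,200 = £20,770,969.00. Interest = £9,530,400.00.
DOL = £30,528,169.00 ÷ £20,770,969.00 = 1.4698; DFL = £20,770,969.00 ÷ £11,240,569.00 = 1.8479.
Combined leverage = 1.4698 × 1.8479 = 2.7160.

2.72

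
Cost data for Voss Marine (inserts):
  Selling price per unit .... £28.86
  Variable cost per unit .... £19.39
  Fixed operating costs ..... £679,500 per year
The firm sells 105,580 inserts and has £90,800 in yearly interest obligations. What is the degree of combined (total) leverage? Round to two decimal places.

Contribution at this volume is 105,580 × £9.47 = £999,842.60.
Subtracting fixed costs: EBIT = £999,842.60 − £679,500 = £320,342.60. Interest = £90,800.00.
DOL = £999,842.60 ÷ £320,342.60 = 3.1212; DFL = £320,342.60 ÷ £229,542.60 = 1.3956.
DCL = DOL × DFL = 3.1212 × 1.3956 = 4.3559.

4.36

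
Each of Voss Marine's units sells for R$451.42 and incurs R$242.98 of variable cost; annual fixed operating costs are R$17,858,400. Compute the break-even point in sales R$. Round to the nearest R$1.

R$38,676,065

Contribution margin per unit = R$451.42 − R$242.98 = R$208.44, a CM ratio of R$208.44 ÷ R$451.42 = 0.4617.
Break-even sales = FC ÷ CM ratio = R$17,858,400 × R$451.42 / R$208.44 = R$38,676,065.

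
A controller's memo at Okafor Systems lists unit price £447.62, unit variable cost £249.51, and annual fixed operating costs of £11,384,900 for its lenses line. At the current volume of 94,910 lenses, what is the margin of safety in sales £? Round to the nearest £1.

£16,759,981

Contribution margin per unit = £447.62 − £249.51 = £198.11. Break-even units = £11,384,900 ÷ £198.11 = 57,467.57; break-even revenue = 57,467.57 × £447.62 = £25,723,633.02.
Actual sales revenue = 94,910 × £447.62 = £42,483,614.20.
Margin of safety = £42,483,614.20 − £25,723,633.02 = £16,759,981.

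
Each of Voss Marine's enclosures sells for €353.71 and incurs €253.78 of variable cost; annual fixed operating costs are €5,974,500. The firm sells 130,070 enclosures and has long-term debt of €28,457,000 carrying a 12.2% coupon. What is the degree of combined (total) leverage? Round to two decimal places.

Contribution at this volume is 130,070 × €99.93 = €12,997,895.10.
Operating income = contribution − fixed costs = €12,997,895.10 − €5,974,500 = €7,023,395.10. Interest = €3,471,754.00.
DOL = €12,997,895.10 ÷ €7,023,395.10 = 1.8507; DFL = €7,023,395.10 ÷ €3,551,641.10 = 1.9775.
Combined leverage = 1.8507 × 1.9775 = 3.6598.

3.66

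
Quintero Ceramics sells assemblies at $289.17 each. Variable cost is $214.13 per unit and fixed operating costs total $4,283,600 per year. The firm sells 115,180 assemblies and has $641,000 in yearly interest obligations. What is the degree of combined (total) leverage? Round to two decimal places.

2.32

Total contribution margin = 115,180 × $75.04 = $8,643,107.20.
Operating income = contribution − fixed costs = $8,643,107.20 − $4,283,600 = $4,359,507.20. Interest = $641,000.00, so EBIT − I = $3,718,507.20.
Degree of total leverage = total CM / (EBIT − interest) = $8,643,107.20 / $3,718,507.20 = 2.3243.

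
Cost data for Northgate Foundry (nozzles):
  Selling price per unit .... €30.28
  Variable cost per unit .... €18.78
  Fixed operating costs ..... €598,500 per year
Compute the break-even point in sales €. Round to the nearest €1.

CM per unit = €30.28 − €18.78 = €11.50; CM ratio = €11.50 / €30.28 = 0.3798.
Break-even revenue = fixed costs × price ÷ CM = €598,500 × €30.28 ÷ €11.50 = €1,575,877.

€1,575,877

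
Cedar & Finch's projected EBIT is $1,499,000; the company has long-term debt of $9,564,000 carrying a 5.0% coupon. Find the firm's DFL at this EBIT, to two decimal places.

Interest = $478,200.00.
Degree of financial leverage = EBIT / (EBIT − interest) = $1,499,000 / $1,020,800.00 = 1.4685.

1.47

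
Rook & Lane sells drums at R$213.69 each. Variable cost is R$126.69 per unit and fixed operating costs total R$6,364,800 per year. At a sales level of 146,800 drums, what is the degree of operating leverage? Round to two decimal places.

Contribution at this volume is 146,800 × R$87.00 = R$12,771,600.00.
Operating income = contribution − fixed costs = R$12,771,600.00 − R$6,364,800 = R$6,406,800.00.
Degree of operating leverage = R$12,771,600.00 / R$6,406,800.00 = 1.9934.

1.99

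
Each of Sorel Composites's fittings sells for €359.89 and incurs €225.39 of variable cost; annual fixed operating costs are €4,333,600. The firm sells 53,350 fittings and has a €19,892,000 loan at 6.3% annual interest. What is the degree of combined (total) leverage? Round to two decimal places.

4.52

At 53,350 units, contribution = 53,350 × €134.50 = €7,175,575.00.
Operating income = contribution − fixed costs = €7,175,575.00 − €4,333,600 = €2,841,975.00. Interest = €1,253,196.00, so EBIT − I = €1,588,779.00.
DCL = contribution ÷ (EBIT − I) = €7,175,575.00 ÷ €1,588,779.00 = 4.5164.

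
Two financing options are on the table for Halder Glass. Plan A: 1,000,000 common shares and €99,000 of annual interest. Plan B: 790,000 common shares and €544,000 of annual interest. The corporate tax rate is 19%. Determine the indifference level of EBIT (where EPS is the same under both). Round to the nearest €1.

At indifference, (EBIT − 99,000)(1 − t)/1,000,000 = (EBIT − 544,000)(1 − t)/790,000.
The (1 − t) factor cancels: (EBIT − 99,000) × 790,000 = (EBIT − 544,000) × 1,000,000.
Solving, EBIT = (544,000·1,000,000 − 99,000·790,000) / (1,000,000 − 790,000) = 465,790,000,000 / 210,000 = 2,218,047.62.

€2,218,048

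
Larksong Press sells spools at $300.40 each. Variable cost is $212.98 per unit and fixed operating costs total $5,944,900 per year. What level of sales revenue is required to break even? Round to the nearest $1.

Contribution margin per unit = $300.40 − $212.98 = $87.42, a CM ratio of $87.42 ÷ $300.40 = 0.2910.
Break-even sales = FC ÷ CM ratio = $5,944,900 × $300.40 / $87.42 = $20,428,368.

$20,428,368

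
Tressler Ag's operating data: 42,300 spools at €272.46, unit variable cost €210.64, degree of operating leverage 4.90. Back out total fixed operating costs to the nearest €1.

Contribution at this volume is 42,300 × €61.82 = €2,614,986.00.
Since DOL = CM ÷ EBIT, EBIT = €2,614,986.00 ÷ 4.90 = €533,670.61.
And FC = contribution − EBIT = €2,614,986.00 − €533,670.61 = €2,081,315.

€2,081,315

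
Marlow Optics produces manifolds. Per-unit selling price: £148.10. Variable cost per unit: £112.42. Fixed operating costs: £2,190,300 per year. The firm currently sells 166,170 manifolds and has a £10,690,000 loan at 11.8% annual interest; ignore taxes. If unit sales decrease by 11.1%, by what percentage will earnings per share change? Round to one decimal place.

-26.6%

Total contribution margin = 166,170 × £35.68 = £5,928,945.60.
Subtracting fixed costs: EBIT = £5,928,945.60 − £2,190,300 = £3,738,645.60.
After interest of £1,261,420.00, pre-tax earnings = £2,477,225.60.
DCL = total CM / (EBIT − I) = £5,928,945.60 / £2,477,225.60 = 2.3934.
EPS therefore changes by 2.3934 × (-11.1%) = -26.6%.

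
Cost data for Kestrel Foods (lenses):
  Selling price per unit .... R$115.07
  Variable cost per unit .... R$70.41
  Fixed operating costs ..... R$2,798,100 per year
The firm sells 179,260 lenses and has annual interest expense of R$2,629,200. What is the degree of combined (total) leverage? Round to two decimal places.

At 179,260 units, contribution = 179,260 × R$44.66 = R$8,005,751.60.
EBIT = R$8,005,751.60 − R$2,798,100 = R$5,207,651.60. Interest = R$2,629,200.00, so EBIT − I = R$2,578,451.60.
Degree of total leverage = total CM / (EBIT − interest) = R$8,005,751.60 / R$2,578,451.60 = 3.1049.

3.10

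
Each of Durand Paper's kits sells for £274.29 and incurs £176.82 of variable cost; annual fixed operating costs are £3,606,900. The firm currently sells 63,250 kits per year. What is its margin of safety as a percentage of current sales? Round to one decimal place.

Unit CM = price − variable cost = £274.29 − £176.82 = £97.47. Break-even units = £3,606,900 ÷ £97.47 = 37,005.23; break-even revenue = 37,005.23 × £274.29 = £10,150,165.19.
Actual sales revenue = 63,250 × £274.29 = £17,348,842.50.
Margin of safety = (£17,348,842.50 − £10,150,165.19) ÷ £17,348,842.50 = 41.5%.

41.5%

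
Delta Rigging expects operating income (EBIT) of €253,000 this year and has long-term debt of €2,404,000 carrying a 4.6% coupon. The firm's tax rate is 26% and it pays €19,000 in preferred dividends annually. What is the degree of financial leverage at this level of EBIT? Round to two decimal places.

2.17

Annual interest charges come to €110,584.00.
Preferred dividends grossed up pre-tax: €19,000 / (1 − 0.26) = €25,675.68.
DFL = EBIT ÷ [EBIT − I − D_p/(1−t)] = €253,000 ÷ [€253,000 − €110,584.00 − €25,675.68] = €253,000 ÷ €116,740.32 = 2.1672.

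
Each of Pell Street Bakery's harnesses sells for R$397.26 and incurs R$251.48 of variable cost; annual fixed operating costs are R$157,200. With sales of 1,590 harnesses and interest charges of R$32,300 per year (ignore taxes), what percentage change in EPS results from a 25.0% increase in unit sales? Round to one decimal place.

Contribution at this volume is 1,590 × R$145.78 = R$231,790.20.
EBIT = R$231,790.20 − R$157,200 = R$74,590.20.
After interest of R$32,300.00, pre-tax earnings = R$42,290.20.
Degree of combined leverage = contribution ÷ (EBIT − I) = R$231,790.20 ÷ R$42,290.20 = 5.4809.
%ΔEPS = DCL × %ΔSales = 5.4809 × +25.0% = +137.0%.

+137.0%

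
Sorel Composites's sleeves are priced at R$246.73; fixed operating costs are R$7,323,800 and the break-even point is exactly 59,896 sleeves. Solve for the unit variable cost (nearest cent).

R$124.45

At break-even, FC = Q × (P − VC), so P − VC = R$7,323,800 ÷ 59,896 = R$122.2753.
Hence VC = price − CM = R$246.73 − R$122.2753 = R$124.45.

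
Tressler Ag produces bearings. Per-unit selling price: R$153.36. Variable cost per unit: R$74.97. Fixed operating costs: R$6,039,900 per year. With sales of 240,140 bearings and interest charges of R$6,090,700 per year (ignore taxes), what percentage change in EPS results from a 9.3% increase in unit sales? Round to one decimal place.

Total contribution margin = 240,140 × R$78.39 = R$18,824,574.60.
EBIT = R$18,824,574.60 − R$6,039,900 = R$12,784,674.60.
Interest = R$6,090,700.00, so EBIT − I = R$6,693,974.60.
Degree of combined leverage = contribution ÷ (EBIT − I) = R$18,824,574.60 ÷ R$6,693,974.60 = 2.8122.
EPS therefore changes by 2.8122 × (+9.3%) = +26.2%.

+26.2%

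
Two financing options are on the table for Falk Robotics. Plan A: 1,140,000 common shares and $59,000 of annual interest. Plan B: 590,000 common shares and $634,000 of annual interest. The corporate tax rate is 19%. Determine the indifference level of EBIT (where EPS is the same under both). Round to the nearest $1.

$1,250,818

At indifference, (EBIT − 59,000)(1 − t)/1,140,000 = (EBIT − 634,000)(1 − t)/590,000.
The (1 − t) factor cancels: (EBIT − 59,000) × 590,000 = (EBIT − 634,000) × 1,140,000.
Solving, EBIT = (634,000·1,140,000 − 59,000·590,000) / (1,140,000 − 590,000) = 687,950,000,000 / 550,000 = 1,250,818.18.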